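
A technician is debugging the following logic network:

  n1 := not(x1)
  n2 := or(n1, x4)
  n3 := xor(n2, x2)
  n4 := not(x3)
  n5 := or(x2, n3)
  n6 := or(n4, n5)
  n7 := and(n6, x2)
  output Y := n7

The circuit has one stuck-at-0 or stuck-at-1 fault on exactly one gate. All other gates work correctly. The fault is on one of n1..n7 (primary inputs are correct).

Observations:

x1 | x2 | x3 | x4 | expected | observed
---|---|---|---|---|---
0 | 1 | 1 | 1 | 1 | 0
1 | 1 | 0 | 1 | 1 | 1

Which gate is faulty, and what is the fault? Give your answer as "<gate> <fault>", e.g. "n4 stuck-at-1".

n5 stuck-at-0

Fault-free values for test 1 (x1=0, x2=1, x3=1, x4=1): n1=1, n2=1, n3=0, n4=0, n5=1, n6=1, n7=1, giving Y=1. Observed 0.
Test 1: faults giving observed 0 are {n5 stuck-at-0, n6 stuck-at-0, n7 stuck-at-0}.
Test 2 (x1=1, x2=1, x3=0, x4=1): fault-free n1=0, n2=1, n3=0, n4=1, n5=1, n6=1, n7=1 → 1; observed 1. Eliminates n6 stuck-at-0, n7 stuck-at-0.
Only n5 stuck-at-0 is consistent with every test.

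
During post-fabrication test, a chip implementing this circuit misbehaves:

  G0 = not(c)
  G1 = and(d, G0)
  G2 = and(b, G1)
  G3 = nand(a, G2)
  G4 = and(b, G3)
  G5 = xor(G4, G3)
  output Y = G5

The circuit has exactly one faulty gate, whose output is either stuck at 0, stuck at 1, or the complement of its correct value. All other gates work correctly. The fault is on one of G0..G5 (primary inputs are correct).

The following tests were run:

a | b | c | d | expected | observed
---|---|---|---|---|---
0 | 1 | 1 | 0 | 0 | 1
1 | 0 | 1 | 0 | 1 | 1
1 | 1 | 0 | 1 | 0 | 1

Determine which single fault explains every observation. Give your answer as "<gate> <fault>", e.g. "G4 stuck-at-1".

Fault-free values for test 1 (a=0, b=1, c=1, d=0): G0=0, G1=0, G2=0, G3=1, G4=1, G5=0, giving Y=0. Observed 1.
Test 1: faults giving observed 1 are {G4 stuck-at-0, G4 inverted output, G5 stuck-at-1, G5 inverted output}.
Test 2 (a=1, b=0, c=1, d=0): fault-free G0=0, G1=0, G2=0, G3=1, G4=0, G5=1 → 1; observed 1. Eliminates G4 inverted output, G5 inverted output.
Test 3 (a=1, b=1, c=0, d=1): fault-free G0=1, G1=1, G2=1, G3=0, G4=0, G5=0 → 0; observed 1. Eliminates G4 stuck-at-0.
Only G5 stuck-at-1 is consistent with every test.

G5 stuck-at-1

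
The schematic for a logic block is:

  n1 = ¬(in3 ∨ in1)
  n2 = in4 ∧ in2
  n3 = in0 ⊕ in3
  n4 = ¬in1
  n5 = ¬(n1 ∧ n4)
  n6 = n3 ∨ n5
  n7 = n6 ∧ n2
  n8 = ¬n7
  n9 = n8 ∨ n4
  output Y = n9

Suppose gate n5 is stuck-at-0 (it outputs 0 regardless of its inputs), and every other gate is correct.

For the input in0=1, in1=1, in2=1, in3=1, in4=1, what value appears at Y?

1

Propagate with n5 forced: n1=0, n2=1, n3=0, n4=0, n5=0 [stuck-at-0], n6=0, n7=0, n8=1, n9=1.
So Y = 1. (Without the fault it would be 0.)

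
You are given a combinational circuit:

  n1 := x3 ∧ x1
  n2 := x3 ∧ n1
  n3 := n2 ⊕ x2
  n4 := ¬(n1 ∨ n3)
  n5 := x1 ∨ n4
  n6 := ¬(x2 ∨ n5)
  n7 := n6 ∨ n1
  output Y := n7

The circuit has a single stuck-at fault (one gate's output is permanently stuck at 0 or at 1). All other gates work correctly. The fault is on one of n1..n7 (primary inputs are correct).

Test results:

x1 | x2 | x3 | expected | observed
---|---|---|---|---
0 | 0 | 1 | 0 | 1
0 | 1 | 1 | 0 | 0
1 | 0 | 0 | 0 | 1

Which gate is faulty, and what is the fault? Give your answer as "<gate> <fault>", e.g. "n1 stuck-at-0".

n5 stuck-at-0

Fault-free values for test 1 (x1=0, x2=0, x3=1): n1=0, n2=0, n3=0, n4=1, n5=1, n6=0, n7=0, giving Y=0. Observed 1.
Test 1: faults giving observed 1 are {n1 stuck-at-1, n2 stuck-at-1, n3 stuck-at-1, n4 stuck-at-0, n5 stuck-at-0, n6 stuck-at-1, n7 stuck-at-1}.
Test 2 (x1=0, x2=1, x3=1): fault-free n1=0, n2=0, n3=1, n4=0, n5=0, n6=0, n7=0 → 0; observed 0. Eliminates n1 stuck-at-1, n6 stuck-at-1, n7 stuck-at-1.
Test 3 (x1=1, x2=0, x3=0): fault-free n1=0, n2=0, n3=0, n4=1, n5=1, n6=0, n7=0 → 0; observed 1. Eliminates n2 stuck-at-1, n3 stuck-at-1, n4 stuck-at-0.
Only n5 stuck-at-0 is consistent with every test.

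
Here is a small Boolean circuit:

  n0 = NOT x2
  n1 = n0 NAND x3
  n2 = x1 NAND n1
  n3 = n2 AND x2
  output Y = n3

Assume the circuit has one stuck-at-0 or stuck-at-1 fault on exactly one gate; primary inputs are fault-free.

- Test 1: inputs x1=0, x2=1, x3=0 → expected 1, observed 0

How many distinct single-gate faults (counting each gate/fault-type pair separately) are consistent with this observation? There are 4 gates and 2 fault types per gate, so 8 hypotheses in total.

Fault-free: n0=0, n1=1, n2=1, n3=1 → 1. Observed 0.
  n0 stuck-at-0: output 1 ✗
  n0 stuck-at-1: output 1 ✗
  n1 stuck-at-0: output 1 ✗
  n1 stuck-at-1: output 1 ✗
  n2 stuck-at-0: output 0 ✓
  n2 stuck-at-1: output 1 ✗
  n3 stuck-at-0: output 0 ✓
  n3 stuck-at-1: output 1 ✗
Consistent faults: {n2 stuck-at-0, n3 stuck-at-0} — 2 in all.

2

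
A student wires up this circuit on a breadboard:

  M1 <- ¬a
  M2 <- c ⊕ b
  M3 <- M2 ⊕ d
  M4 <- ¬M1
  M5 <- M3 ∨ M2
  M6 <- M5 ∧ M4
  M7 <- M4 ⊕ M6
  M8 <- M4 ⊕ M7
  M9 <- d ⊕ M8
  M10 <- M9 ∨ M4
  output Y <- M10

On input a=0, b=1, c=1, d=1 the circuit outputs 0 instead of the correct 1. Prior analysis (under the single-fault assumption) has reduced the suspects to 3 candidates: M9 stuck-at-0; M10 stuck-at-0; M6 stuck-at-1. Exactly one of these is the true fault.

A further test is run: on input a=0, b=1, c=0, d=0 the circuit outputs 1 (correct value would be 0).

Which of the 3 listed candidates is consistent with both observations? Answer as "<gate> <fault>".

Evaluate each candidate on input a=0, b=1, c=0, d=0:
  M9 stuck-at-0: M1=1, M2=1, M3=1, M4=0, M5=1, M6=0, M7=0, M8=0, M9=0 [stuck-at-0], M10=0 → 0 — eliminated
  M10 stuck-at-0: M1=1, M2=1, M3=1, M4=0, M5=1, M6=0, M7=0, M8=0, M9=0, M10=0 [stuck-at-0] → 0 — eliminated
  M6 stuck-at-1: M1=1, M2=1, M3=1, M4=0, M5=1, M6=1 [stuck-at-1], M7=1, M8=1, M9=1, M10=1 → 1 — matches
Only M6 stuck-at-1 reproduces the observed 1.

M6 stuck-at-1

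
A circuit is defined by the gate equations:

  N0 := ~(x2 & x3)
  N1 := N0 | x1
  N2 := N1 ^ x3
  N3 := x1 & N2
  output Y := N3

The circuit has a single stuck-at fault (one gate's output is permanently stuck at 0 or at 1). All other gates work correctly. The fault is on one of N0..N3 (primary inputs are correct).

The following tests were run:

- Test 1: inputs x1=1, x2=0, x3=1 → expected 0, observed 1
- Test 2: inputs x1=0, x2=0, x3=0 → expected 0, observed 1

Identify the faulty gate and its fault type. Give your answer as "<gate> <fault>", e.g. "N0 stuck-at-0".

Fault-free values for test 1 (x1=1, x2=0, x3=1): N0=1, N1=1, N2=0, N3=0, giving Y=0. Observed 1.
Test 1: faults giving observed 1 are {N1 stuck-at-0, N2 stuck-at-1, N3 stuck-at-1}.
Test 2 (x1=0, x2=0, x3=0): fault-free N0=1, N1=1, N2=1, N3=0 → 0; observed 1. Eliminates N1 stuck-at-0, N2 stuck-at-1.
Only N3 stuck-at-1 is consistent with every test.

N3 stuck-at-1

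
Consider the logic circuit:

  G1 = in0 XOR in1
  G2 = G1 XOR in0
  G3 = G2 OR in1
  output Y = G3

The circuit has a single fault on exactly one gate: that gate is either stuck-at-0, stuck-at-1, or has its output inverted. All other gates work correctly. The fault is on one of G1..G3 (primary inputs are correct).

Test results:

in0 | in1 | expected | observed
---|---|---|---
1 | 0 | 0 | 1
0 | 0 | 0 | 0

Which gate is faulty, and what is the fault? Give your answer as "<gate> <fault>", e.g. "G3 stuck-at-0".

Fault-free values for test 1 (in0=1, in1=0): G1=1, G2=0, G3=0, giving Y=0. Observed 1.
Test 1: faults giving observed 1 are {G1 stuck-at-0, G1 inverted output, G2 stuck-at-1, G2 inverted output, G3 stuck-at-1, G3 inverted output}.
Test 2 (in0=0, in1=0): fault-free G1=0, G2=0, G3=0 → 0; observed 0. Eliminates G1 inverted output, G2 stuck-at-1, G2 inverted output, G3 stuck-at-1, G3 inverted output.
Only G1 stuck-at-0 is consistent with every test.

G1 stuck-at-0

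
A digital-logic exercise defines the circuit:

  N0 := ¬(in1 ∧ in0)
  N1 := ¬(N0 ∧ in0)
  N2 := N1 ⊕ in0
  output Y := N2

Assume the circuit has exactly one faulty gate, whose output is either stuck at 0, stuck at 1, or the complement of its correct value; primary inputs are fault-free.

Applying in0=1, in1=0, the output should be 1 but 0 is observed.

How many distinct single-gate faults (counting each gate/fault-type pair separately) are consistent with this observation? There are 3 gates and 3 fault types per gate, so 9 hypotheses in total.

Fault-free: N0=1, N1=0, N2=1 → 1. Observed 0.
  N0 stuck-at-0: output 0 ✓
  N0 stuck-at-1: output 1 ✗
  N0 inverted output: output 0 ✓
  N1 stuck-at-0: output 1 ✗
  N1 stuck-at-1: output 0 ✓
  N1 inverted output: output 0 ✓
  N2 stuck-at-0: output 0 ✓
  N2 stuck-at-1: output 1 ✗
  N2 inverted output: output 0 ✓
Consistent faults: {N0 stuck-at-0, N0 inverted output, N1 stuck-at-1, N1 inverted output, N2 stuck-at-0, N2 inverted output} — 6 in all.

6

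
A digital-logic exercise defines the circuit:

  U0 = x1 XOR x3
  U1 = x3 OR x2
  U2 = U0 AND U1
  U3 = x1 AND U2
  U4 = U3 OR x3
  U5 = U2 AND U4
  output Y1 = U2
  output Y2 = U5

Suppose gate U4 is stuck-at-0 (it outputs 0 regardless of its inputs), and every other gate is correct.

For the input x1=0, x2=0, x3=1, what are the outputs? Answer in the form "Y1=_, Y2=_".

Propagate with U4 forced: U0=1, U1=1, U2=1, U3=0, U4=0 [stuck-at-0], U5=0.
So the outputs are Y1=1, Y2=0. (Without the fault they would be Y1=1, Y2=1.)

Y1=1, Y2=0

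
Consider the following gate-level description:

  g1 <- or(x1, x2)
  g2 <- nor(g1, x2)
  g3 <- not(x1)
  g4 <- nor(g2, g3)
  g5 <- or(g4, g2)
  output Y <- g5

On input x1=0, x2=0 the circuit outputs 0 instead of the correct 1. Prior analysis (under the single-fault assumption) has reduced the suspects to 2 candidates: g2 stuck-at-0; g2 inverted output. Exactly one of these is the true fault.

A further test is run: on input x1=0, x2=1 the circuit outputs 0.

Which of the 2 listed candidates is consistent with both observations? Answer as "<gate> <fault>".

Evaluate each candidate on input x1=0, x2=1:
  g2 stuck-at-0: g1=1, g2=0 [stuck-at-0], g3=1, g4=0, g5=0 → 0 — matches
  g2 inverted output: g1=1, g2=1 [inverted output], g3=1, g4=0, g5=1 → 1 — eliminated
Only g2 stuck-at-0 reproduces the observed 0.

g2 stuck-at-0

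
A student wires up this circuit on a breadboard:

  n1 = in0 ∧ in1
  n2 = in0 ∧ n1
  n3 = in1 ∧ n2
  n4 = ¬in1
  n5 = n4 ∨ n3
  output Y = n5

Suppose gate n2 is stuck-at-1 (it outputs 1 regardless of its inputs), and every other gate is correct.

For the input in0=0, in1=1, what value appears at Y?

Propagate with n2 forced: n1=0, n2=1 [stuck-at-1], n3=1, n4=0, n5=1.
So Y = 1. (Without the fault it would be 0.)

1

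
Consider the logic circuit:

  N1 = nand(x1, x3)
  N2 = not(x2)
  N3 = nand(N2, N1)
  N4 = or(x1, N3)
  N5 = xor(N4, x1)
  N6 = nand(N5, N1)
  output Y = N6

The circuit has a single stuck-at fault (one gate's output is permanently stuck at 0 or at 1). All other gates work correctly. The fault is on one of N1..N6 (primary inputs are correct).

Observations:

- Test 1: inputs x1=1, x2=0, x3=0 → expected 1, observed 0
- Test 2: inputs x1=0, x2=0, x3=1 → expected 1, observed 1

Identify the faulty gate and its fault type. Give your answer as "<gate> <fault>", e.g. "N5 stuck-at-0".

N4 stuck-at-0

Fault-free values for test 1 (x1=1, x2=0, x3=0): N1=1, N2=1, N3=0, N4=1, N5=0, N6=1, giving Y=1. Observed 0.
Test 1: faults giving observed 0 are {N4 stuck-at-0, N5 stuck-at-1, N6 stuck-at-0}.
Test 2 (x1=0, x2=0, x3=1): fault-free N1=1, N2=1, N3=0, N4=0, N5=0, N6=1 → 1; observed 1. Eliminates N5 stuck-at-1, N6 stuck-at-0.
Only N4 stuck-at-0 is consistent with every test.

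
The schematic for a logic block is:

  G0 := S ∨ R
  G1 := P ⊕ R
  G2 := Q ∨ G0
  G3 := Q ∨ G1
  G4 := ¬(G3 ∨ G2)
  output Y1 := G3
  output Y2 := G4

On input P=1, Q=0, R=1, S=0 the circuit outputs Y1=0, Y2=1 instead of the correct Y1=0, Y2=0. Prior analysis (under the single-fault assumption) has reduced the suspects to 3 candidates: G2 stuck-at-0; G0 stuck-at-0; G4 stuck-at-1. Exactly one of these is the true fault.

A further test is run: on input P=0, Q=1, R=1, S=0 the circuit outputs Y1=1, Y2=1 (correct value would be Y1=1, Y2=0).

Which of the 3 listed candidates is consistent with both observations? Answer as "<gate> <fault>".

G4 stuck-at-1

Evaluate each candidate on input P=0, Q=1, R=1, S=0:
  G2 stuck-at-0: G0=1, G1=1, G2=0 [stuck-at-0], G3=1, G4=0 → Y1=1, Y2=0 — eliminated
  G0 stuck-at-0: G0=0 [stuck-at-0], G1=1, G2=1, G3=1, G4=0 → Y1=1, Y2=0 — eliminated
  G4 stuck-at-1: G0=1, G1=1, G2=1, G3=1, G4=1 [stuck-at-1] → Y1=1, Y2=1 — matches
Only G4 stuck-at-1 reproduces the observed Y1=1, Y2=1.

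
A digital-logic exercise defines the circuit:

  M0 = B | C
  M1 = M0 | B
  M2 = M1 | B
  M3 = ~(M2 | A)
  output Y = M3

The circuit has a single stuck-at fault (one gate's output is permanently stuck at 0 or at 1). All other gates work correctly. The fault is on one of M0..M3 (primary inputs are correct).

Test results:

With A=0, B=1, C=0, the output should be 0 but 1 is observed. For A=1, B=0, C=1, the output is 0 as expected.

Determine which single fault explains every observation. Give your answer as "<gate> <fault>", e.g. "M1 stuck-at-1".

Fault-free values for test 1 (A=0, B=1, C=0): M0=1, M1=1, M2=1, M3=0, giving Y=0. Observed 1.
Test 1: faults giving observed 1 are {M2 stuck-at-0, M3 stuck-at-1}.
Test 2 (A=1, B=0, C=1): fault-free M0=1, M1=1, M2=1, M3=0 → 0; observed 0. Eliminates M3 stuck-at-1.
Only M2 stuck-at-0 is consistent with every test.

M2 stuck-at-0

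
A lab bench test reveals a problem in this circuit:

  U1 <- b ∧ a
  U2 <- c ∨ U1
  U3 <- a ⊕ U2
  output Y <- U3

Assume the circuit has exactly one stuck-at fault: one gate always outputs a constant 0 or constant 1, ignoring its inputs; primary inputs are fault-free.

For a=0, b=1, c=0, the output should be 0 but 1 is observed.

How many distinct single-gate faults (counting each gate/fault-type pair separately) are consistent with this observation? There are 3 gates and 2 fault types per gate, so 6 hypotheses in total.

Fault-free: U1=0, U2=0, U3=0 → 0. Observed 1.
  U1 stuck-at-0: output 0 ✗
  U1 stuck-at-1: output 1 ✓
  U2 stuck-at-0: output 0 ✗
  U2 stuck-at-1: output 1 ✓
  U3 stuck-at-0: output 0 ✗
  U3 stuck-at-1: output 1 ✓
Consistent faults: {U1 stuck-at-1, U2 stuck-at-1, U3 stuck-at-1} — 3 in all.

3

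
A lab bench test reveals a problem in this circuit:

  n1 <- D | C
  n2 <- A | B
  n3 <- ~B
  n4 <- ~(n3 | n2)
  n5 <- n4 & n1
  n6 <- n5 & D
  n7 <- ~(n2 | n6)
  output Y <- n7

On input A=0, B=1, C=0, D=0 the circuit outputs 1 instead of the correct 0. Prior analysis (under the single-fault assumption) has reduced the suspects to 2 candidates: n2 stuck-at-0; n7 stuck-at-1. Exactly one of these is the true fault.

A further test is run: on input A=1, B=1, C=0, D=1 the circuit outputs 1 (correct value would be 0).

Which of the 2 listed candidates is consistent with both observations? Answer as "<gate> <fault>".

Evaluate each candidate on input A=1, B=1, C=0, D=1:
  n2 stuck-at-0: n1=1, n2=0 [stuck-at-0], n3=0, n4=1, n5=1, n6=1, n7=0 → 0 — eliminated
  n7 stuck-at-1: n1=1, n2=1, n3=0, n4=0, n5=0, n6=0, n7=1 [stuck-at-1] → 1 — matches
Only n7 stuck-at-1 reproduces the observed 1.

n7 stuck-at-1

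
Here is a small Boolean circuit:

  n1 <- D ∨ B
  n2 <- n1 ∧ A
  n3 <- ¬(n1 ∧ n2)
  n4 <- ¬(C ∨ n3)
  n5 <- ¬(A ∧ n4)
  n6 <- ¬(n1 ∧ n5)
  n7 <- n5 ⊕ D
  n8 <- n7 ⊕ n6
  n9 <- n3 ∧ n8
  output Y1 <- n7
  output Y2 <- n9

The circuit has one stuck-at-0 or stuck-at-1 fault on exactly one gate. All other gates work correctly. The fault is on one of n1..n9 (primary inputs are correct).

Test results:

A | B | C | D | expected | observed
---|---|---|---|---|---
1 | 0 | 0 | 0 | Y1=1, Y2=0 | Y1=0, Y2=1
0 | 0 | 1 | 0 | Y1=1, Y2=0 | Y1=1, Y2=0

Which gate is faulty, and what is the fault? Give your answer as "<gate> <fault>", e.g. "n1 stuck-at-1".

n4 stuck-at-1

Fault-free values for test 1 (A=1, B=0, C=0, D=0): n1=0, n2=0, n3=1, n4=0, n5=1, n6=1, n7=1, n8=0, n9=0, giving Y1=1, Y2=0. Observed Y1=0, Y2=1.
Test 1: faults giving observed Y1=0, Y2=1 are {n4 stuck-at-1, n5 stuck-at-0, n7 stuck-at-0}.
Test 2 (A=0, B=0, C=1, D=0): fault-free n1=0, n2=0, n3=1, n4=0, n5=1, n6=1, n7=1, n8=0, n9=0 → Y1=1, Y2=0; observed Y1=1, Y2=0. Eliminates n5 stuck-at-0, n7 stuck-at-0.
Only n4 stuck-at-1 is consistent with every test.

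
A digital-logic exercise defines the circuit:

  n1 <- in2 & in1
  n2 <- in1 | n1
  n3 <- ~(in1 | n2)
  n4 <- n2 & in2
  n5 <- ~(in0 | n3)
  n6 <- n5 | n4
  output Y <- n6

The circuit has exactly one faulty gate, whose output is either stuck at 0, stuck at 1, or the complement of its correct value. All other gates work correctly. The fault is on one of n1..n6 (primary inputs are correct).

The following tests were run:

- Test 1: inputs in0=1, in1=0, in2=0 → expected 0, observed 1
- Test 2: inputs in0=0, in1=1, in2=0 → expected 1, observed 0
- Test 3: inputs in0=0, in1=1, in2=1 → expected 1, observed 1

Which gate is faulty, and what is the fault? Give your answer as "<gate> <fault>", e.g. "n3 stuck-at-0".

Fault-free values for test 1 (in0=1, in1=0, in2=0): n1=0, n2=0, n3=1, n4=0, n5=0, n6=0, giving Y=0. Observed 1.
Test 1: faults giving observed 1 are {n4 stuck-at-1, n4 inverted output, n5 stuck-at-1, n5 inverted output, n6 stuck-at-1, n6 inverted output}.
Test 2 (in0=0, in1=1, in2=0): fault-free n1=0, n2=1, n3=0, n4=0, n5=1, n6=1 → 1; observed 0. Eliminates n4 stuck-at-1, n4 inverted output, n5 stuck-at-1, n6 stuck-at-1.
Test 3 (in0=0, in1=1, in2=1): fault-free n1=1, n2=1, n3=0, n4=1, n5=1, n6=1 → 1; observed 1. Eliminates n6 inverted output.
Only n5 inverted output is consistent with every test.

n5 inverted output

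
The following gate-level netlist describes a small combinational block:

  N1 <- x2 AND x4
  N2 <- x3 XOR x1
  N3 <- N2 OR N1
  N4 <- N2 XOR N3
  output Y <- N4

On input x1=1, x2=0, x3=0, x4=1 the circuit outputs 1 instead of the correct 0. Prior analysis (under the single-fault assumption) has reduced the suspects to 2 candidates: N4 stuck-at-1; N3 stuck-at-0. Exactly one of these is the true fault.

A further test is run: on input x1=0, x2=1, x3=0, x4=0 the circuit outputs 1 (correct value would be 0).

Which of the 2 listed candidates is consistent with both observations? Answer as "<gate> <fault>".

Evaluate each candidate on input x1=0, x2=1, x3=0, x4=0:
  N4 stuck-at-1: N1=0, N2=0, N3=0, N4=1 [stuck-at-1] → 1 — matches
  N3 stuck-at-0: N1=0, N2=0, N3=0 [stuck-at-0], N4=0 → 0 — eliminated
Only N4 stuck-at-1 reproduces the observed 1.

N4 stuck-at-1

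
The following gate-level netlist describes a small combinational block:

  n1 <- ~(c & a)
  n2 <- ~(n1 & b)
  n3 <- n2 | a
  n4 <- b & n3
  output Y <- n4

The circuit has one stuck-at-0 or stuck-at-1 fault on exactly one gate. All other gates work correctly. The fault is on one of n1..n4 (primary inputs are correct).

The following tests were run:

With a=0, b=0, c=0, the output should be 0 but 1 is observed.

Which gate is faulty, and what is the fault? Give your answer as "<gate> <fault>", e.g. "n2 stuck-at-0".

n4 stuck-at-1

Fault-free values for test 1 (a=0, b=0, c=0): n1=1, n2=1, n3=1, n4=0, giving Y=0. Observed 1.
Test 1: faults giving observed 1 are {n4 stuck-at-1}.
Only n4 stuck-at-1 is consistent with every test.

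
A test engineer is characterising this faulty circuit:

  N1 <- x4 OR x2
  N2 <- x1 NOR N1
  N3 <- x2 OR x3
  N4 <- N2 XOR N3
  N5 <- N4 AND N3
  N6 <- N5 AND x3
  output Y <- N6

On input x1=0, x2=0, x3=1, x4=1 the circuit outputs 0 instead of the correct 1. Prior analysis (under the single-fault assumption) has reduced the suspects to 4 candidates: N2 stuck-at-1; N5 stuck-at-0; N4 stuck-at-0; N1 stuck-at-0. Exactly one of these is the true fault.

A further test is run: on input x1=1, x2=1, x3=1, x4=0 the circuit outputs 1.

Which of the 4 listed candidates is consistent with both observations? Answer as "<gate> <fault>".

N1 stuck-at-0

Evaluate each candidate on input x1=1, x2=1, x3=1, x4=0:
  N2 stuck-at-1: N1=1, N2=1 [stuck-at-1], N3=1, N4=0, N5=0, N6=0 → 0 — eliminated
  N5 stuck-at-0: N1=1, N2=0, N3=1, N4=1, N5=0 [stuck-at-0], N6=0 → 0 — eliminated
  N4 stuck-at-0: N1=1, N2=0, N3=1, N4=0 [stuck-at-0], N5=0, N6=0 → 0 — eliminated
  N1 stuck-at-0: N1=0 [stuck-at-0], N2=0, N3=1, N4=1, N5=1, N6=1 → 1 — matches
Only N1 stuck-at-0 reproduces the observed 1.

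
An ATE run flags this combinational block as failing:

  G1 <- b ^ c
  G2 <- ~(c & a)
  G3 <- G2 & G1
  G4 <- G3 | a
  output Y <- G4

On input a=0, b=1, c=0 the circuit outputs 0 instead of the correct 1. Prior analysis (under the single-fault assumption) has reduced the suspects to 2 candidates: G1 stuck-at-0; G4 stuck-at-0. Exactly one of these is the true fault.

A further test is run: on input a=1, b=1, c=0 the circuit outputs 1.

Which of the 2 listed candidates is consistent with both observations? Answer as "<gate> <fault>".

Evaluate each candidate on input a=1, b=1, c=0:
  G1 stuck-at-0: G1=0 [stuck-at-0], G2=1, G3=0, G4=1 → 1 — matches
  G4 stuck-at-0: G1=1, G2=1, G3=1, G4=0 [stuck-at-0] → 0 — eliminated
Only G1 stuck-at-0 reproduces the observed 1.

G1 stuck-at-0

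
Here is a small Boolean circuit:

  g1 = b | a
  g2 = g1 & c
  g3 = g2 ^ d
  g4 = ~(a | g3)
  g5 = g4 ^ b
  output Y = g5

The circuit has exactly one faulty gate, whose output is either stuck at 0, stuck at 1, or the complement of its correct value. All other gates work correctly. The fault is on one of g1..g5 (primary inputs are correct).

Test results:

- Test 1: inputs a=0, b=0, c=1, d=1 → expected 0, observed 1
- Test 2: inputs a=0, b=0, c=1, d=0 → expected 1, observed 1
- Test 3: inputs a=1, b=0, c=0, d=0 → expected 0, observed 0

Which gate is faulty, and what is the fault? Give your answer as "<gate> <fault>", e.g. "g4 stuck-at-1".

Fault-free values for test 1 (a=0, b=0, c=1, d=1): g1=0, g2=0, g3=1, g4=0, g5=0, giving Y=0. Observed 1.
Test 1: faults giving observed 1 are {g1 stuck-at-1, g1 inverted output, g2 stuck-at-1, g2 inverted output, g3 stuck-at-0, g3 inverted output, g4 stuck-at-1, g4 inverted output, g5 stuck-at-1, g5 inverted output}.
Test 2 (a=0, b=0, c=1, d=0): fault-free g1=0, g2=0, g3=0, g4=1, g5=1 → 1; observed 1. Eliminates g1 stuck-at-1, g1 inverted output, g2 stuck-at-1, g2 inverted output, g3 inverted output, g4 inverted output, g5 inverted output.
Test 3 (a=1, b=0, c=0, d=0): fault-free g1=1, g2=0, g3=0, g4=0, g5=0 → 0; observed 0. Eliminates g4 stuck-at-1, g5 stuck-at-1.
Only g3 stuck-at-0 is consistent with every test.

g3 stuck-at-0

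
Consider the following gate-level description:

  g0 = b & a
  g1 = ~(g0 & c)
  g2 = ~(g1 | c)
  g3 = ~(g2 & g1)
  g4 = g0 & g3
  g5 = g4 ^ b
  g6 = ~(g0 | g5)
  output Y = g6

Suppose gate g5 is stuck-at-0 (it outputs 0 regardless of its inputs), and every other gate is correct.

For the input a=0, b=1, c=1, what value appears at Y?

Propagate with g5 forced: g0=0, g1=1, g2=0, g3=1, g4=0, g5=0 [stuck-at-0], g6=1.
So Y = 1. (Without the fault it would be 0.)

1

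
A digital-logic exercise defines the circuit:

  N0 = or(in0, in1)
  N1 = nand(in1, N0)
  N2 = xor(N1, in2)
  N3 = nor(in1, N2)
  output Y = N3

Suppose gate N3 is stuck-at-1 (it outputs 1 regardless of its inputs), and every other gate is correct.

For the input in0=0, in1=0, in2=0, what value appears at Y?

Propagate with N3 forced: N0=0, N1=1, N2=1, N3=1 [stuck-at-1].
So Y = 1. (Without the fault it would be 0.)

1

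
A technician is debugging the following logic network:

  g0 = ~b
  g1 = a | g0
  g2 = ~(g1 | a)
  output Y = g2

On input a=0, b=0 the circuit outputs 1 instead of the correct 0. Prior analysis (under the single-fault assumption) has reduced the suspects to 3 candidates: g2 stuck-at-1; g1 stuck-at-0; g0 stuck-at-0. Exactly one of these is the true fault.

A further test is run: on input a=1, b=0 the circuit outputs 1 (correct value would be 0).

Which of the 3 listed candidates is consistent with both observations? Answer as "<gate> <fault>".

Evaluate each candidate on input a=1, b=0:
  g2 stuck-at-1: g0=1, g1=1, g2=1 [stuck-at-1] → 1 — matches
  g1 stuck-at-0: g0=1, g1=0 [stuck-at-0], g2=0 → 0 — eliminated
  g0 stuck-at-0: g0=0 [stuck-at-0], g1=1, g2=0 → 0 — eliminated
Only g2 stuck-at-1 reproduces the observed 1.

g2 stuck-at-1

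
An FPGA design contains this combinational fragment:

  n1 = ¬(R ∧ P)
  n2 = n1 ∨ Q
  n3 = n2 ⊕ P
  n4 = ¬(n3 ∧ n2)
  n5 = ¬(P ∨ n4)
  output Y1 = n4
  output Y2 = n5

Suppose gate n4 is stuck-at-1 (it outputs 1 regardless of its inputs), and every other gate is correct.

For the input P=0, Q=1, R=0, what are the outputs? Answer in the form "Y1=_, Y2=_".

Propagate with n4 forced: n1=1, n2=1, n3=1, n4=1 [stuck-at-1], n5=0.
So the outputs are Y1=1, Y2=0. (Without the fault they would be Y1=0, Y2=1.)

Y1=1, Y2=0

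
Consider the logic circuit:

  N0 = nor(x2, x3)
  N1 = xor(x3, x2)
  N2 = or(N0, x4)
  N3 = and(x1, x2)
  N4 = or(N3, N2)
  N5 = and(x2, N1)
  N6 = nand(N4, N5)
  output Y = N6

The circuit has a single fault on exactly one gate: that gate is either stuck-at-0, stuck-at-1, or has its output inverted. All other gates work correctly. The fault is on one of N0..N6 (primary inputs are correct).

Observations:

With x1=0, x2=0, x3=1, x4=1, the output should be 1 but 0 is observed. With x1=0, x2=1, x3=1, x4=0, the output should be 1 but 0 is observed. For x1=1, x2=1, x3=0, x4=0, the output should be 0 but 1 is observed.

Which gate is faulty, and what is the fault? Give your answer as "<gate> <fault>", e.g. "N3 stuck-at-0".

N6 inverted output

Fault-free values for test 1 (x1=0, x2=0, x3=1, x4=1): N0=0, N1=1, N2=1, N3=0, N4=1, N5=0, N6=1, giving Y=1. Observed 0.
Test 1: faults giving observed 0 are {N5 stuck-at-1, N5 inverted output, N6 stuck-at-0, N6 inverted output}.
Test 2 (x1=0, x2=1, x3=1, x4=0): fault-free N0=0, N1=0, N2=0, N3=0, N4=0, N5=0, N6=1 → 1; observed 0. Eliminates N5 stuck-at-1, N5 inverted output.
Test 3 (x1=1, x2=1, x3=0, x4=0): fault-free N0=0, N1=1, N2=0, N3=1, N4=1, N5=1, N6=0 → 0; observed 1. Eliminates N6 stuck-at-0.
Only N6 inverted output is consistent with every test.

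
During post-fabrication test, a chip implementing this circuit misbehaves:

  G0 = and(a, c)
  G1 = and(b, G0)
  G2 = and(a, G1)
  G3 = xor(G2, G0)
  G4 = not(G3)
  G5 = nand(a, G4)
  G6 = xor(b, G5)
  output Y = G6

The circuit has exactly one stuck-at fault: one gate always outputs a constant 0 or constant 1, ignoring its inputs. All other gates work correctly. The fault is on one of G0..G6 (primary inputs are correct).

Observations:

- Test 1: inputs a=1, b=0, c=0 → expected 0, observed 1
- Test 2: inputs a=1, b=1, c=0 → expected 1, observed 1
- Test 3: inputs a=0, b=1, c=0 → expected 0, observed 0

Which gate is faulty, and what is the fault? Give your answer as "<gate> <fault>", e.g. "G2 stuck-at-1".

Fault-free values for test 1 (a=1, b=0, c=0): G0=0, G1=0, G2=0, G3=0, G4=1, G5=0, G6=0, giving Y=0. Observed 1.
Test 1: faults giving observed 1 are {G0 stuck-at-1, G1 stuck-at-1, G2 stuck-at-1, G3 stuck-at-1, G4 stuck-at-0, G5 stuck-at-1, G6 stuck-at-1}.
Test 2 (a=1, b=1, c=0): fault-free G0=0, G1=0, G2=0, G3=0, G4=1, G5=0, G6=1 → 1; observed 1. Eliminates G1 stuck-at-1, G2 stuck-at-1, G3 stuck-at-1, G4 stuck-at-0, G5 stuck-at-1.
Test 3 (a=0, b=1, c=0): fault-free G0=0, G1=0, G2=0, G3=0, G4=1, G5=1, G6=0 → 0; observed 0. Eliminates G6 stuck-at-1.
Only G0 stuck-at-1 is consistent with every test.

G0 stuck-at-1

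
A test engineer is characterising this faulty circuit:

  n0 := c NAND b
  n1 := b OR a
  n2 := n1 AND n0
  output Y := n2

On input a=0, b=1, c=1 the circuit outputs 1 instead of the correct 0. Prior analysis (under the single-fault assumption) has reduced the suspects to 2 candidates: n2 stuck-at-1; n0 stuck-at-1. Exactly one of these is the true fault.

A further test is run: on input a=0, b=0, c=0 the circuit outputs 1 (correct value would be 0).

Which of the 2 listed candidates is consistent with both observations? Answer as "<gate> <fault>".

n2 stuck-at-1

Evaluate each candidate on input a=0, b=0, c=0:
  n2 stuck-at-1: n0=1, n1=0, n2=1 [stuck-at-1] → 1 — matches
  n0 stuck-at-1: n0=1 [stuck-at-1], n1=0, n2=0 → 0 — eliminated
Only n2 stuck-at-1 reproduces the observed 1.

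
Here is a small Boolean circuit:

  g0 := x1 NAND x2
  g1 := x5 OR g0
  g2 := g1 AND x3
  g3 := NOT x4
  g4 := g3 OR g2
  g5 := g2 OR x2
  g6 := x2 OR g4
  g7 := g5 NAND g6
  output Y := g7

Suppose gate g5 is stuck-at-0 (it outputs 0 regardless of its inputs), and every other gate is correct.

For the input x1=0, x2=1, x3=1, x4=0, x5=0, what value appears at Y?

1

Propagate with g5 forced: g0=1, g1=1, g2=1, g3=1, g4=1, g5=0 [stuck-at-0], g6=1, g7=1.
So Y = 1. (Without the fault it would be 0.)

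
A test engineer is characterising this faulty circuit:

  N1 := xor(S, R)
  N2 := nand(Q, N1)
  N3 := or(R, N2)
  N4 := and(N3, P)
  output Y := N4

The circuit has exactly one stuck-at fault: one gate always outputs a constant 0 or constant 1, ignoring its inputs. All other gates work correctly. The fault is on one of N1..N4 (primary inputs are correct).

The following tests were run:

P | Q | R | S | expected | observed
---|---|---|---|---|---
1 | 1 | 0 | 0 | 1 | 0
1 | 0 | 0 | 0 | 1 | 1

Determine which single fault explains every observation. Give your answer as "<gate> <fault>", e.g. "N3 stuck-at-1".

N1 stuck-at-1

Fault-free values for test 1 (P=1, Q=1, R=0, S=0): N1=0, N2=1, N3=1, N4=1, giving Y=1. Observed 0.
Test 1: faults giving observed 0 are {N1 stuck-at-1, N2 stuck-at-0, N3 stuck-at-0, N4 stuck-at-0}.
Test 2 (P=1, Q=0, R=0, S=0): fault-free N1=0, N2=1, N3=1, N4=1 → 1; observed 1. Eliminates N2 stuck-at-0, N3 stuck-at-0, N4 stuck-at-0.
Only N1 stuck-at-1 is consistent with every test.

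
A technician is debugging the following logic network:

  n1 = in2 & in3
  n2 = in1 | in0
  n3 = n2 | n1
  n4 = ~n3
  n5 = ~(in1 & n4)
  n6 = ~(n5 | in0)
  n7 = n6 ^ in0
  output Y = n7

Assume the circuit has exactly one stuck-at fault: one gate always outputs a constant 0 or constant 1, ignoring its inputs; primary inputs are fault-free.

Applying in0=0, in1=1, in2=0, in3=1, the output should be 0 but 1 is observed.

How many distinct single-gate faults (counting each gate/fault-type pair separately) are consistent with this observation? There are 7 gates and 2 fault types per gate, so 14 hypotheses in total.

Fault-free: n1=0, n2=1, n3=1, n4=0, n5=1, n6=0, n7=0 → 0. Observed 1.
  n1 stuck-at-0: output 0 ✗
  n1 stuck-at-1: output 0 ✗
  n2 stuck-at-0: output 1 ✓
  n2 stuck-at-1: output 0 ✗
  n3 stuck-at-0: output 1 ✓
  n3 stuck-at-1: output 0 ✗
  n4 stuck-at-0: output 0 ✗
  n4 stuck-at-1: output 1 ✓
  n5 stuck-at-0: output 1 ✓
  n5 stuck-at-1: output 0 ✗
  n6 stuck-at-0: output 0 ✗
  n6 stuck-at-1: output 1 ✓
  n7 stuck-at-0: output 0 ✗
  n7 stuck-at-1: output 1 ✓
Consistent faults: {n2 stuck-at-0, n3 stuck-at-0, n4 stuck-at-1, n5 stuck-at-0, n6 stuck-at-1, n7 stuck-at-1} — 6 in all.

6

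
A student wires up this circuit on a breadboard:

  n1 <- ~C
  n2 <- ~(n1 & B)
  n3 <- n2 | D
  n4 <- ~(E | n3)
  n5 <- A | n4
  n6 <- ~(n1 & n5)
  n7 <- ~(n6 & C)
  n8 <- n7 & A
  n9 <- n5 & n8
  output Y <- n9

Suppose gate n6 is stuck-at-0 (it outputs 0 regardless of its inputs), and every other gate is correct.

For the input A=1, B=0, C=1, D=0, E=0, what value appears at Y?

Propagate with n6 forced: n1=0, n2=1, n3=1, n4=0, n5=1, n6=0 [stuck-at-0], n7=1, n8=1, n9=1.
So Y = 1. (Without the fault it would be 0.)

1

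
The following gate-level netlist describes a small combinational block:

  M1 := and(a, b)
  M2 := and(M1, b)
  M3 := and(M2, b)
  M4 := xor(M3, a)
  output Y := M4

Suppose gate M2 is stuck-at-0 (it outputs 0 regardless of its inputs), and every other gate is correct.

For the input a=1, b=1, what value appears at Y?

Propagate with M2 forced: M1=1, M2=0 [stuck-at-0], M3=0, M4=1.
So Y = 1. (Without the fault it would be 0.)

1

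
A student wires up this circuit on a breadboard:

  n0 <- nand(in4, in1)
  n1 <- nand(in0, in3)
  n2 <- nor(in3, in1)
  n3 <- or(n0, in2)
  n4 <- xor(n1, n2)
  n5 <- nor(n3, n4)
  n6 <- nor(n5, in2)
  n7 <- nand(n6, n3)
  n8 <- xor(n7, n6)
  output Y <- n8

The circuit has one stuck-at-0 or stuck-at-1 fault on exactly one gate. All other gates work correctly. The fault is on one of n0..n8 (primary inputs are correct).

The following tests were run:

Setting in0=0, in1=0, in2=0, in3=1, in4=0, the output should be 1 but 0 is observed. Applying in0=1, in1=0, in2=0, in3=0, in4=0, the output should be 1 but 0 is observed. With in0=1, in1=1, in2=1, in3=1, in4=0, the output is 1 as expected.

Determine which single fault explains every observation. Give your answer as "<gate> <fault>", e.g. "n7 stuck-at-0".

n7 stuck-at-1

Fault-free values for test 1 (in0=0, in1=0, in2=0, in3=1, in4=0): n0=1, n1=1, n2=0, n3=1, n4=1, n5=0, n6=1, n7=0, n8=1, giving Y=1. Observed 0.
Test 1: faults giving observed 0 are {n0 stuck-at-0, n3 stuck-at-0, n7 stuck-at-1, n8 stuck-at-0}.
Test 2 (in0=1, in1=0, in2=0, in3=0, in4=0): fault-free n0=1, n1=1, n2=1, n3=1, n4=0, n5=0, n6=1, n7=0, n8=1 → 1; observed 0. Eliminates n0 stuck-at-0, n3 stuck-at-0.
Test 3 (in0=1, in1=1, in2=1, in3=1, in4=0): fault-free n0=1, n1=0, n2=0, n3=1, n4=0, n5=0, n6=0, n7=1, n8=1 → 1; observed 1. Eliminates n8 stuck-at-0.
Only n7 stuck-at-1 is consistent with every test.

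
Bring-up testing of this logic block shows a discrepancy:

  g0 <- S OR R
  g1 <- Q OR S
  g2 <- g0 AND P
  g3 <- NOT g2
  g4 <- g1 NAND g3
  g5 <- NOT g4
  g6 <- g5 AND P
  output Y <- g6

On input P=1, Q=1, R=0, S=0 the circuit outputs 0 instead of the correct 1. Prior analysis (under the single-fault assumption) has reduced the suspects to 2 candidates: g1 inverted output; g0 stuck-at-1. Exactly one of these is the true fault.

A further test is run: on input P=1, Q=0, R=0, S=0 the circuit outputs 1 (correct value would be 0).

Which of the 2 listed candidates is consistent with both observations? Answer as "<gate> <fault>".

Evaluate each candidate on input P=1, Q=0, R=0, S=0:
  g1 inverted output: g0=0, g1=1 [inverted output], g2=0, g3=1, g4=0, g5=1, g6=1 → 1 — matches
  g0 stuck-at-1: g0=1 [stuck-at-1], g1=0, g2=1, g3=0, g4=1, g5=0, g6=0 → 0 — eliminated
Only g1 inverted output reproduces the observed 1.

g1 inverted output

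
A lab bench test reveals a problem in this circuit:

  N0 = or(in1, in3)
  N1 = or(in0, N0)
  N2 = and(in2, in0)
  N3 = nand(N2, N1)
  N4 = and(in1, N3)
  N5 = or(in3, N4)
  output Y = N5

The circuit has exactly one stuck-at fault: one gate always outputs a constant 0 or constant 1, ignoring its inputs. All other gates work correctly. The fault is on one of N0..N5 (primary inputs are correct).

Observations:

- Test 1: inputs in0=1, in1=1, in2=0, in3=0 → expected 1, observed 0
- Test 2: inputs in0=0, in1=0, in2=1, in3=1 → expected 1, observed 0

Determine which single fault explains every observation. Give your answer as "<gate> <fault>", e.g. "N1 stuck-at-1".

N5 stuck-at-0

Fault-free values for test 1 (in0=1, in1=1, in2=0, in3=0): N0=1, N1=1, N2=0, N3=1, N4=1, N5=1, giving Y=1. Observed 0.
Test 1: faults giving observed 0 are {N2 stuck-at-1, N3 stuck-at-0, N4 stuck-at-0, N5 stuck-at-0}.
Test 2 (in0=0, in1=0, in2=1, in3=1): fault-free N0=1, N1=1, N2=0, N3=1, N4=0, N5=1 → 1; observed 0. Eliminates N2 stuck-at-1, N3 stuck-at-0, N4 stuck-at-0.
Only N5 stuck-at-0 is consistent with every test.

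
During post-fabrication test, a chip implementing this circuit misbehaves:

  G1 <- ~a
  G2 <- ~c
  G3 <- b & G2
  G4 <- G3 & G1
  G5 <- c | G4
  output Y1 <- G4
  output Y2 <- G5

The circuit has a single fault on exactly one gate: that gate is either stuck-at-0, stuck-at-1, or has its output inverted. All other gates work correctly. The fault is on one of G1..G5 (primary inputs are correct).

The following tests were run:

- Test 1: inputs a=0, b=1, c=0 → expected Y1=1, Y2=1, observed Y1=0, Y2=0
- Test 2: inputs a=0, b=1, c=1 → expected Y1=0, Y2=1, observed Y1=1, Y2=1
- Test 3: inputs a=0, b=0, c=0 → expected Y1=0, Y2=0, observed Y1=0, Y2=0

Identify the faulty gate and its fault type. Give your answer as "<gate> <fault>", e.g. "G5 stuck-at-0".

Fault-free values for test 1 (a=0, b=1, c=0): G1=1, G2=1, G3=1, G4=1, G5=1, giving Y1=1, Y2=1. Observed Y1=0, Y2=0.
Test 1: faults giving observed Y1=0, Y2=0 are {G1 stuck-at-0, G1 inverted output, G2 stuck-at-0, G2 inverted output, G3 stuck-at-0, G3 inverted output, G4 stuck-at-0, G4 inverted output}.
Test 2 (a=0, b=1, c=1): fault-free G1=1, G2=0, G3=0, G4=0, G5=1 → Y1=0, Y2=1; observed Y1=1, Y2=1. Eliminates G1 stuck-at-0, G1 inverted output, G2 stuck-at-0, G3 stuck-at-0, G4 stuck-at-0.
Test 3 (a=0, b=0, c=0): fault-free G1=1, G2=1, G3=0, G4=0, G5=0 → Y1=0, Y2=0; observed Y1=0, Y2=0. Eliminates G3 inverted output, G4 inverted output.
Only G2 inverted output is consistent with every test.

G2 inverted output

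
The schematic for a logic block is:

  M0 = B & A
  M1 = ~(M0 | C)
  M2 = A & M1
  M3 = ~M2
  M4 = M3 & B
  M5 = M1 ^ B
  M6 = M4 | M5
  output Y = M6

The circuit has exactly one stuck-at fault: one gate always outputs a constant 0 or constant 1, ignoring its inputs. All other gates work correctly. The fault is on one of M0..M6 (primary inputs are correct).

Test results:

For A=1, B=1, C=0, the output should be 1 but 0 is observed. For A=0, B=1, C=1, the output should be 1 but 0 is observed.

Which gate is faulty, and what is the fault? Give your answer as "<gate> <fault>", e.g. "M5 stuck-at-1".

Fault-free values for test 1 (A=1, B=1, C=0): M0=1, M1=0, M2=0, M3=1, M4=1, M5=1, M6=1, giving Y=1. Observed 0.
Test 1: faults giving observed 0 are {M0 stuck-at-0, M1 stuck-at-1, M6 stuck-at-0}.
Test 2 (A=0, B=1, C=1): fault-free M0=0, M1=0, M2=0, M3=1, M4=1, M5=1, M6=1 → 1; observed 0. Eliminates M0 stuck-at-0, M1 stuck-at-1.
Only M6 stuck-at-0 is consistent with every test.

M6 stuck-at-0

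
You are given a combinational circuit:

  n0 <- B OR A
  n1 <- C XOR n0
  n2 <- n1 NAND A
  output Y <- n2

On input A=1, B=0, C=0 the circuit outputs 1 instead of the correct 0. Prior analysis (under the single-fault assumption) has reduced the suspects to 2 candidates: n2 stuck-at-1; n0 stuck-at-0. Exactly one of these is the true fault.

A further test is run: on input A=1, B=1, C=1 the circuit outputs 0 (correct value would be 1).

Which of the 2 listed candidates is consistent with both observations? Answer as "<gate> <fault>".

n0 stuck-at-0

Evaluate each candidate on input A=1, B=1, C=1:
  n2 stuck-at-1: n0=1, n1=0, n2=1 [stuck-at-1] → 1 — eliminated
  n0 stuck-at-0: n0=0 [stuck-at-0], n1=1, n2=0 → 0 — matches
Only n0 stuck-at-0 reproduces the observed 0.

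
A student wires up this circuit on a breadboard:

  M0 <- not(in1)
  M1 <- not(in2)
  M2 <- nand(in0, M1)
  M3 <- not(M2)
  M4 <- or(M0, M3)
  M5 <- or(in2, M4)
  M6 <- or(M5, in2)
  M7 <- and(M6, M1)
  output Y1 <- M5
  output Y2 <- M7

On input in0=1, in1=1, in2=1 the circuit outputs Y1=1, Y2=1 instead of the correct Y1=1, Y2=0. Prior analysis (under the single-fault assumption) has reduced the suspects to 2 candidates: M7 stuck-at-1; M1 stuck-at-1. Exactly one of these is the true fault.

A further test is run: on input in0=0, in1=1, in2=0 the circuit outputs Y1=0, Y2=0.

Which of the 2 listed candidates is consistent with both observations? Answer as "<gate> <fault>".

Evaluate each candidate on input in0=0, in1=1, in2=0:
  M7 stuck-at-1: M0=0, M1=1, M2=1, M3=0, M4=0, M5=0, M6=0, M7=1 [stuck-at-1] → Y1=0, Y2=1 — eliminated
  M1 stuck-at-1: M0=0, M1=1 [stuck-at-1], M2=1, M3=0, M4=0, M5=0, M6=0, M7=0 → Y1=0, Y2=0 — matches
Only M1 stuck-at-1 reproduces the observed Y1=0, Y2=0.

M1 stuck-at-1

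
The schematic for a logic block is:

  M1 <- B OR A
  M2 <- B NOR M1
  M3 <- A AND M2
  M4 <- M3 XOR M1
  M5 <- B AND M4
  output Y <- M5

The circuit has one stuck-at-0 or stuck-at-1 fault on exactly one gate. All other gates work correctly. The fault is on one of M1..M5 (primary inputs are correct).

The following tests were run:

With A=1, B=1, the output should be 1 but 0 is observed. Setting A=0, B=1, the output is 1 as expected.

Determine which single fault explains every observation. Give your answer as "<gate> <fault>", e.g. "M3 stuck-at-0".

M2 stuck-at-1

Fault-free values for test 1 (A=1, B=1): M1=1, M2=0, M3=0, M4=1, M5=1, giving Y=1. Observed 0.
Test 1: faults giving observed 0 are {M1 stuck-at-0, M2 stuck-at-1, M3 stuck-at-1, M4 stuck-at-0, M5 stuck-at-0}.
Test 2 (A=0, B=1): fault-free M1=1, M2=0, M3=0, M4=1, M5=1 → 1; observed 1. Eliminates M1 stuck-at-0, M3 stuck-at-1, M4 stuck-at-0, M5 stuck-at-0.
Only M2 stuck-at-1 is consistent with every test.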